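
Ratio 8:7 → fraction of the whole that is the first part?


Total parts = 8 + 7 = 15
First part: 8/15 = 8/15
= 8/15

8/15


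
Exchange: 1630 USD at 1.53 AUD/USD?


Amount × rate = 1630 × 1.53
= 2493.90 AUD

2493.90 AUD


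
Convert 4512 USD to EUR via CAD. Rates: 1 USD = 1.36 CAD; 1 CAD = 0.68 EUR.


Step 1: 4512 USD × 1.36 = 6136.32 CAD
Step 2: 6136.32 CAD × 0.68 = 4172.70 EUR
Implied rate USD→EUR = 1.36 × 0.68 = 0.9248
= 4172.70 EUR

4172.70 EUR


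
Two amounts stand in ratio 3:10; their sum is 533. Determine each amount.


Let A = 3k, B = 10k.
3k + 10k = 533
13k = 533 → k = 533/13 = 41
A = 3×41 = 123, B = 10×41 = 410
= A = 123, B = 410

A = 123, B = 410


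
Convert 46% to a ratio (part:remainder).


46% means 46 parts out of 100; remainder = 54
Part : remainder = 46:54
GCD = 2
= 23:27

23:27


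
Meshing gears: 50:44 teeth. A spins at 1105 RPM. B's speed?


Gear ratio = 50:44 = 25:22
RPM_B = RPM_A × (teeth_A / teeth_B)
= 1105 × (50/44)
= 1255.7 RPM

1255.7 RPM


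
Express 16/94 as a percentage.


Percentage = (part / whole) × 100
= (16 / 94) × 100
≈ 17.02%

17.02%


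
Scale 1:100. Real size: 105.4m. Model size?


Model size = real / scale
= 105.4 / 100
= 1.0540 m

1.0540 m


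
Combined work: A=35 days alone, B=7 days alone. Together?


Rate of A = 1/35 per day
Rate of B = 1/7 per day
Combined rate = 1/35 + 1/7 = 42/245 ≈ 0.1714 per day
Days = 1 / combined rate = 245/42
≈ 5.83 days

5.83 days


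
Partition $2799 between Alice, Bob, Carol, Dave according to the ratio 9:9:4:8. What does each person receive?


Total parts = 9 + 9 + 4 + 8 = 30
Alice: 2799 × 9/30 = 839.70
Bob: 2799 × 9/30 = 839.70
Carol: 2799 × 4/30 = 373.20
Dave: 2799 × 8/30 = 746.40
= Alice: $839.70, Bob: $839.70, Carol: $373.20, Dave: $746.40

Alice: $839.70, Bob: $839.70, Carol: $373.20, Dave: $746.40


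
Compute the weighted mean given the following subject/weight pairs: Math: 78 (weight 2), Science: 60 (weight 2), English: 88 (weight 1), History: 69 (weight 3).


Numerator = 78×2 + 60×2 + 88×1 + 69×3
= 156 + 120 + 88 + 207
= 571
Total weight = 8
Weighted avg = 571/8
= 71.38

71.38


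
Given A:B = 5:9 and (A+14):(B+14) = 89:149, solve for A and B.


Let A = 5k, B = 9k.
(5k + 14) / (9k + 14) = 89/149
Cross-multiply: 149(5k + 14) = 89(9k + 14)
745k + 2086 = 801k + 1246
745k - 801k = 1246 - 2086
-56k = -840
k = -840/-56 = 15
A = 5×15 = 75, B = 9×15 = 135
= A = 75, B = 135

A = 75, B = 135


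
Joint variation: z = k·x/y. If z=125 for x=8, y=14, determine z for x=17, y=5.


z = k·x/y
Solve for k using the known point: k = z·y/x = 125×14/8 = 1750/8 = 218.7500
Now evaluate at x=17, y=5:
z = k × 17 / 5 = (1750 × 17) / (8 × 5) = 29750/40
= 743.7500

743.7500


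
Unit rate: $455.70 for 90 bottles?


Unit rate = total / quantity
= 455.70 / 90
= $5.06 per unit

$5.06 per unit


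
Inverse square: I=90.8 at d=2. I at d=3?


I₁d₁² = I₂d₂²
I₂ = I₁ × (d₁/d₂)²
= 90.8 × (2/3)²
= 90.8 × 4/9
= 363.2/9
≈ 40.3556

40.3556


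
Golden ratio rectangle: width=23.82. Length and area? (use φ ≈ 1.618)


φ = (1 + √5) / 2 ≈ 1.618
Length = width × φ = 23.82 × 1.618 = 38.54076
≈ 38.54
Area = width × length = 23.82 × 38.54076 = 918.0409032 ≈ 918.04
= Length: 38.54, Area: 918.04

Length: 38.54, Area: 918.04


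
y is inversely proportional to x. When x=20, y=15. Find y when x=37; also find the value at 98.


Inverse proportion: x × y = constant
k = 20 × 15 = 300
At x=37: k/37 = 8.11
At x=98: k/98 = 3.06
= 8.11 and 3.06

8.11 and 3.06


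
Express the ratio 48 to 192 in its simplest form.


GCD(48, 192) = 48
48/48 : 192/48
= 1:4

1:4


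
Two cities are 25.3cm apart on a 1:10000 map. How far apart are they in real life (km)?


Real distance = map distance × scale
= 25.3cm × 10000
= 253000 cm = 2530.0 m
= 2.530 km

2.530 km


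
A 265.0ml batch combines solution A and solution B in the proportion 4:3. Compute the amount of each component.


Total parts = 4 + 3 = 7
solution A: 265.0 × 4/7 = 151.4ml
solution B: 265.0 × 3/7 = 113.6ml
= 151.4ml and 113.6ml

151.4ml and 113.6ml


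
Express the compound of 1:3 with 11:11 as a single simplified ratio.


Compound ratio = (1×11) : (3×11)
= 11:33
GCD = 11
= 1:3

1:3


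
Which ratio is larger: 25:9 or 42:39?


25/9 = 2.7778
42/39 = 1.0769
2.7778 > 1.0769, so 25:9 is greater
= 25:9

25:9


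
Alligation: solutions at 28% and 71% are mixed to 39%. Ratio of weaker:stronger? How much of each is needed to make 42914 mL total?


Let x parts of 28% mix with y parts of 71%.
28x + 71y = 39(x + y)
28x + 71y = 39x + 39y
x(28 - 39) = y(39 - 71)
x/y = (71 - 39)/(39 - 28) = 32/11
Simplify: 32:11
Total parts = 43; one part = 42914/43 = 998.00 mL
28% solution: 32×998.00 = 31936.00 mL
71% solution: 11×998.00 = 10978.00 mL
= ratio 32:11; 31936.00 mL and 10978.00 mL

ratio 32:11; 31936.00 mL and 10978.00 mL


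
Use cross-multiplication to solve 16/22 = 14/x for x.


Cross multiply: 16 × x = 22 × 14
16x = 308
x = 308 / 16
= 19.25

19.25


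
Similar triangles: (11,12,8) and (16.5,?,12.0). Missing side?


Scale factor = 16.5/11 = 1.5
Missing side = 12 × 1.5
= 18.0

18.0


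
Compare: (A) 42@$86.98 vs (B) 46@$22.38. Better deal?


Deal A: $86.98/42 = $2.0710/unit
Deal B: $22.38/46 = $0.4865/unit
B is cheaper per unit
= Deal B

Deal B


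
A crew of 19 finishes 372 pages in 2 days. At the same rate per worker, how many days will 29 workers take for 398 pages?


Days ∝ work / workers, so d₂ = d₁ × (m₁/m₂) × (w₂/w₁)
Workers factor (inverse): 19/29 ≈ 0.6552
Work factor (direct): 398/372 ≈ 1.0699
d₂ = 2 × 19/29 × 398/372 = (2 × 19 × 398) / (29 × 372) = 15124/10788
≈ 1.40 days

1.40 days


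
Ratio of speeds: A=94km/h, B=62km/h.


Ratio = 94:62
GCD = 2
Simplified = 47:31
Time ratio (same distance) = 31:47
Speed ratio = 47:31

47:31


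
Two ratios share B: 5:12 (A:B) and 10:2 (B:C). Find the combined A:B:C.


Match B: multiply A:B by 10 → 50:120
Multiply B:C by 12 → 120:24
Combined: 50:120:24
GCD = 2
= 25:60:12

25:60:12


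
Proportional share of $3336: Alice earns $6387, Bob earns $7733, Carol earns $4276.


Total income = 6387 + 7733 + 4276 = $18396
Alice: $3336 × 6387/18396 = $1158.24
Bob: $3336 × 7733/18396 = $1402.33
Carol: $3336 × 4276/18396 = $775.43
= Alice: $1158.24, Bob: $1402.33, Carol: $775.43

Alice: $1158.24, Bob: $1402.33, Carol: $775.43


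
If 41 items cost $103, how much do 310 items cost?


Direct proportion: y/x = constant
k = 103/41 ≈ 2.5122
y₂ = k × 310 = 103 × 310 / 41 = 31930/41
≈ 778.78

778.78


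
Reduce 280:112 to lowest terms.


GCD(280, 112) = 56
280/56 : 112/56
= 5:2

5:2


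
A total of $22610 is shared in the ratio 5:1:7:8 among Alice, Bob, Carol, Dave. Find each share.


Total parts = 5 + 1 + 7 + 8 = 21
Alice: 22610 × 5/21 = 5383.33
Bob: 22610 × 1/21 = 1076.67
Carol: 22610 × 7/21 = 7536.67
Dave: 22610 × 8/21 = 8613.33
= Alice: $5383.33, Bob: $1076.67, Carol: $7536.67, Dave: $8613.33

Alice: $5383.33, Bob: $1076.67, Carol: $7536.67, Dave: $8613.33


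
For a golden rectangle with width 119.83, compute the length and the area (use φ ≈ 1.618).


φ = (1 + √5) / 2 ≈ 1.618
Length = width × φ = 119.83 × 1.618 = 193.88494
≈ 193.88
Area = width × length = 119.83 × 193.88494 = 23233.2323602 ≈ 23233.23
= Length: 193.88, Area: 23233.23

Length: 193.88, Area: 23233.23


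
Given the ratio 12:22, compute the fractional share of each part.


Total parts = 12 + 22 = 34
First part: 12/34 = 6/17
Second part: 22/34 = 11/17
= 6/17 and 11/17

6/17 and 11/17


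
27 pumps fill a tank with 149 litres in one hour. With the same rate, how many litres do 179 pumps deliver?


Direct proportion: y/x = constant
k = 149/27 ≈ 5.5185
y₂ = k × 179 = 149 × 179 / 27 = 26671/27
≈ 987.81

987.81


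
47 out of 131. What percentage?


Percentage = (part / whole) × 100
= (47 / 131) × 100
≈ 35.88%

35.88%


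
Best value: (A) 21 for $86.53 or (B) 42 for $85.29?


Deal A: $86.53/21 = $4.1205/unit
Deal B: $85.29/42 = $2.0307/unit
B is cheaper per unit
= Deal B

Deal B


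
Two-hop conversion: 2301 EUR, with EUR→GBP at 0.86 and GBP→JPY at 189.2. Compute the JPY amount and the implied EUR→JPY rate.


Step 1: 2301 EUR × 0.86 = 1978.86 GBP
Step 2: 1978.86 GBP × 189.2 = 374400.31 JPY
Implied rate EUR→JPY = 0.86 × 189.2 = 162.7120
= 374400.31 JPY; implied rate 162.7120 JPY/EUR

374400.31 JPY; implied rate 162.7120 JPY/EUR


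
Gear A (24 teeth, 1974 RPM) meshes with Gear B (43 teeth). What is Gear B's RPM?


Gear ratio = 24:43 = 24:43
RPM_B = RPM_A × (teeth_A / teeth_B)
= 1974 × (24/43)
= 1101.8 RPM

1101.8 RPM


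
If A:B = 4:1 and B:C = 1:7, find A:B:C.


Match B: multiply A:B by 1 → 4:1
Multiply B:C by 1 → 1:7
Combined: 4:1:7
GCD = 1
= 4:1:7

4:1:7


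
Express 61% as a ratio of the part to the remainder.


61% means 61 parts out of 100; remainder = 39
Part : remainder = 61:39
GCD = 1
= 61:39

61:39


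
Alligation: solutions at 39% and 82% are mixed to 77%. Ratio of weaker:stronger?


Let x parts of 39% mix with y parts of 82%.
39x + 82y = 77(x + y)
39x + 82y = 77x + 77y
x(39 - 77) = y(77 - 82)
x/y = (82 - 77)/(77 - 39) = 5/38
Simplify: 5:38
= 5:38

5:38


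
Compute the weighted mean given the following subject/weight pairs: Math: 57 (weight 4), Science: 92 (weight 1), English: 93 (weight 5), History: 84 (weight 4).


Numerator = 57×4 + 92×1 + 93×5 + 84×4
= 228 + 92 + 465 + 336
= 1121
Total weight = 14
Weighted avg = 1121/14
= 80.07

80.07


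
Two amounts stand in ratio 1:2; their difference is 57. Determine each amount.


Let A = 1k, B = 2k.
2k - 1k = 57
1k = 57 → k = 57/1 = 57
A = 1×57 = 57, B = 2×57 = 114
= A = 57, B = 114

A = 57, B = 114


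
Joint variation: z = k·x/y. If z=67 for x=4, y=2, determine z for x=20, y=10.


z = k·x/y
Solve for k using the known point: k = z·y/x = 67×2/4 = 134/4 = 33.5000
Now evaluate at x=20, y=10:
z = k × 20 / 10 = (134 × 20) / (4 × 10) = 2680/40
= 67.0000

67.0000


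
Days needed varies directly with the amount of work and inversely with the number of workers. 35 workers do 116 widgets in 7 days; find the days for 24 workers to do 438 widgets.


Days ∝ work / workers, so d₂ = d₁ × (m₁/m₂) × (w₂/w₁)
Workers factor (inverse): 35/24 ≈ 1.4583
Work factor (direct): 438/116 ≈ 3.7759
d₂ = 7 × 35/24 × 438/116 = (7 × 35 × 438) / (24 × 116) = 107310/2784
≈ 38.55 days

38.55 days


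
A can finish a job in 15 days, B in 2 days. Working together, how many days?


Rate of A = 1/15 per day
Rate of B = 1/2 per day
Combined rate = 1/15 + 1/2 = 17/30 ≈ 0.5667 per day
Days = 1 / combined rate = 30/17
≈ 1.76 days

1.76 days


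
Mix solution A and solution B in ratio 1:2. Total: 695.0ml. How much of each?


Total parts = 1 + 2 = 3
solution A: 695.0 × 1/3 = 231.7ml
solution B: 695.0 × 2/3 = 463.3ml
= 231.7ml and 463.3ml

231.7ml and 463.3ml


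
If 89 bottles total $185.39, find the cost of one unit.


Unit rate = total / quantity
= 185.39 / 89
= $2.08 per unit

$2.08 per unit


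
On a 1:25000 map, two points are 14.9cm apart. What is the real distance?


Real distance = map distance × scale
= 14.9cm × 25000
= 372500 cm = 3725.0 m
= 3.725 km

3.725 km


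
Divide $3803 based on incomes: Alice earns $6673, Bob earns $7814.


Total income = 6673 + 7814 = $14487
Alice: $3803 × 6673/14487 = $1751.74
Bob: $3803 × 7814/14487 = $2051.26
= Alice: $1751.74, Bob: $2051.26

Alice: $1751.74, Bob: $2051.26


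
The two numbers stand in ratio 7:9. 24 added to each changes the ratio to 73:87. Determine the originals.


Let A = 7k, B = 9k.
(7k + 24) / (9k + 24) = 73/87
Cross-multiply: 87(7k + 24) = 73(9k + 24)
609k + 2088 = 657k + 1752
609k - 657k = 1752 - 2088
-48k = -336
k = -336/-48 = 7
A = 7×7 = 49, B = 9×7 = 63
= A = 49, B = 63

A = 49, B = 63


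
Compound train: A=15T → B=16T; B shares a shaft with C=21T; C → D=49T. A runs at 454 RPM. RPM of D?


Stage 1: RPM_B = RPM_A × t_A/t_B = 454 × 15/16 = 6810/16 ≈ 425.63
B and C share a shaft → RPM_C = RPM_B
Stage 2: RPM_D = RPM_C × t_C/t_D = RPM_A × (t_A×t_C)/(t_B×t_D)
Overall ratio = (15×21)/(16×49) = 315/784
RPM_D = 454 × 315/784 = 143010/784
≈ 182.41 RPM

182.41 RPM


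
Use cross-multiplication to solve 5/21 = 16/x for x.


Cross multiply: 5 × x = 21 × 16
5x = 336
x = 336 / 5
= 67.20

67.20


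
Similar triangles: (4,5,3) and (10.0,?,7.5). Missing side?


Scale factor = 10.0/4 = 2.5
Missing side = 5 × 2.5
= 12.5

12.5


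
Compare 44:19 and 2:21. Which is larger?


44/19 = 2.3158
2/21 = 0.0952
2.3158 > 0.0952, so 44:19 is greater
= 44:19

44:19


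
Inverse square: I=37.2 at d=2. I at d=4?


I₁d₁² = I₂d₂²
I₂ = I₁ × (d₁/d₂)²
= 37.2 × (2/4)²
= 37.2 × 4/16
= 148.8/16
= 9.3000

9.3000


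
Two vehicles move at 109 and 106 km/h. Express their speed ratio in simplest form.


Ratio = 109:106
GCD = 1
Simplified = 109:106
Time ratio (same distance) = 106:109
Speed ratio = 109:106

109:106


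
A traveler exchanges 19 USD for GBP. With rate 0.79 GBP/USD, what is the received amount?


Amount × rate = 19 × 0.79
= 15.01 GBP

15.01 GBP


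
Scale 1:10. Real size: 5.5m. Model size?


Model size = real / scale
= 5.5 / 10
= 0.5500 m

0.5500 m


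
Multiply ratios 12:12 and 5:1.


Compound ratio = (12×5) : (12×1)
= 60:12
GCD = 12
= 5:1

5:1


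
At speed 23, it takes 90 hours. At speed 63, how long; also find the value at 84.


Inverse proportion: x × y = constant
k = 23 × 90 = 2070
At x=63: k/63 = 32.86
At x=84: k/84 = 24.64
= 32.86 and 24.64

32.86 and 24.64


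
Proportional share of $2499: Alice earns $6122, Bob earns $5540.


Total income = 6122 + 5540 = $11662
Alice: $2499 × 6122/11662 = $1311.86
Bob: $2499 × 5540/11662 = $1187.14
= Alice: $1311.86, Bob: $1187.14

Alice: $1311.86, Bob: $1187.14


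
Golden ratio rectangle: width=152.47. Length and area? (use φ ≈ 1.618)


φ = (1 + √5) / 2 ≈ 1.618
Length = width × φ = 152.47 × 1.618 = 246.69646
≈ 246.70
Area = width × length = 152.47 × 246.69646 = 37613.8092562 ≈ 37613.81
= Length: 246.70, Area: 37613.81

Length: 246.70, Area: 37613.81


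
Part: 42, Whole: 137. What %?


Percentage = (part / whole) × 100
= (42 / 137) × 100
≈ 30.66%

30.66%


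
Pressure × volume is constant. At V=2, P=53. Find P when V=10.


Inverse proportion: x × y = constant
k = 2 × 53 = 106
y₂ = k / 10 = 106 / 10
= 10.60

10.60


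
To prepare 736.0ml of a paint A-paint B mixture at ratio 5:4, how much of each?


Total parts = 5 + 4 = 9
paint A: 736.0 × 5/9 = 408.9ml
paint B: 736.0 × 4/9 = 327.1ml
= 408.9ml and 327.1ml

408.9ml and 327.1ml


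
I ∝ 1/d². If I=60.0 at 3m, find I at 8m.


I₁d₁² = I₂d₂²
I₂ = I₁ × (d₁/d₂)²
= 60.0 × (3/8)²
= 60.0 × 9/64
= 540/64
= 8.4375

8.4375


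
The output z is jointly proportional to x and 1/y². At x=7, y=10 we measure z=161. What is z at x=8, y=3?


z = k·x/y²
Solve for k using the known point: k = z·y²/x = 161×100/7 = 16100/7 = 2300.0000
Now evaluate at x=8, y=3:
z = k × 8 / 9 = (16100 × 8) / (7 × 9) = 128800/63
≈ 2044.4444

2044.4444


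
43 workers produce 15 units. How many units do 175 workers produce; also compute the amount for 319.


Direct proportion: y/x = constant
k = 15/43 ≈ 0.3488
y at x=175: k × 175 = 15 × 175 / 43 = 2625/43 ≈ 61.05
y at x=319: k × 319 = 15 × 319 / 43 = 4785/43 ≈ 111.28
= 61.05 and 111.28

61.05 and 111.28


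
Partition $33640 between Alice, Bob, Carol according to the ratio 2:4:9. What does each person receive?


Total parts = 2 + 4 + 9 = 15
Alice: 33640 × 2/15 = 4485.33
Bob: 33640 × 4/15 = 8970.67
Carol: 33640 × 9/15 = 20184.00
= Alice: $4485.33, Bob: $8970.67, Carol: $20184.00

Alice: $4485.33, Bob: $8970.67, Carol: $20184.00


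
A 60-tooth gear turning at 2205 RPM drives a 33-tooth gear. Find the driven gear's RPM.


Gear ratio = 60:33 = 20:11
RPM_B = RPM_A × (teeth_A / teeth_B)
= 2205 × (60/33)
= 4009.1 RPM

4009.1 RPM


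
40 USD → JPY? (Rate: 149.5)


Amount × rate = 40 × 149.5
= 5980.00 JPY

5980.00 JPY


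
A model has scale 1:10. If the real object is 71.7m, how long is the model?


Model size = real / scale
= 71.7 / 10
= 7.1700 m

7.1700 m


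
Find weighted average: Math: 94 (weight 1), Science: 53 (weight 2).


Numerator = 94×1 + 53×2
= 94 + 106
= 200
Total weight = 3
Weighted avg = 200/3
= 66.67

66.67


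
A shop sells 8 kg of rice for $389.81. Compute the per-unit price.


Unit rate = total / quantity
= 389.81 / 8
= $48.73 per unit

$48.73 per unit


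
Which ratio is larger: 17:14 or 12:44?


17/14 = 1.2143
12/44 = 0.2727
1.2143 > 0.2727, so 17:14 is greater
= 17:14

17:14


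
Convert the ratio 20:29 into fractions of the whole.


Total parts = 20 + 29 = 49
First part: 20/49 = 20/49
Second part: 29/49 = 29/49
= 20/49 and 29/49

20/49 and 29/49


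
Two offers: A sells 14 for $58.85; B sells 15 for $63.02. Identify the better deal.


Deal A: $58.85/14 = $4.2036/unit
Deal B: $63.02/15 = $4.2013/unit
B is cheaper per unit
= Deal B

Deal B


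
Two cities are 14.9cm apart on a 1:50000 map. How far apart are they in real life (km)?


Real distance = map distance × scale
= 14.9cm × 50000
= 745000 cm = 7450.0 m
= 7.450 km

7.450 km


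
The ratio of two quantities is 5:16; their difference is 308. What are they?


Let A = 5k, B = 16k.
16k - 5k = 308
11k = 308 → k = 308/11 = 28
A = 5×28 = 140, B = 16×28 = 448
= A = 140, B = 448

A = 140, B = 448


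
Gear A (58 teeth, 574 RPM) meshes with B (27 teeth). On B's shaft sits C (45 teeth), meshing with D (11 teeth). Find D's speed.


Stage 1: RPM_B = RPM_A × t_A/t_B = 574 × 58/27 = 33292/27 ≈ 1233.04
B and C share a shaft → RPM_C = RPM_B
Stage 2: RPM_D = RPM_C × t_C/t_D = RPM_A × (t_A×t_C)/(t_B×t_D)
Overall ratio = (58×45)/(27×11) = 2610/297
RPM_D = 574 × 2610/297 = 1498140/297
≈ 5044.24 RPM

5044.24 RPM


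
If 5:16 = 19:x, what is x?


Cross multiply: 5 × x = 16 × 19
5x = 304
x = 304 / 5
= 60.80

60.80


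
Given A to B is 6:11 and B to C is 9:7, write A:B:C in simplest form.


Match B: multiply A:B by 9 → 54:99
Multiply B:C by 11 → 99:77
Combined: 54:99:77
GCD = 1
= 54:99:77

54:99:77


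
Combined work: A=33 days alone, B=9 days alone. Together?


Rate of A = 1/33 per day
Rate of B = 1/9 per day
Combined rate = 1/33 + 1/9 = 42/297 ≈ 0.1414 per day
Days = 1 / combined rate = 297/42
≈ 7.07 days

7.07 days


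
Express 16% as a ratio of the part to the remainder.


16% means 16 parts out of 100; remainder = 84
Part : remainder = 16:84
GCD = 4
= 4:21

4:21


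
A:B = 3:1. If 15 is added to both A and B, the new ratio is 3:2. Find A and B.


Let A = 3k, B = 1k.
(3k + 15) / (1k + 15) = 3/2
Cross-multiply: 2(3k + 15) = 3(1k + 15)
6k + 30 = 3k + 45
6k - 3k = 45 - 30
3k = 15
k = 15/3 = 5
A = 3×5 = 15, B = 1×5 = 5
= A = 15, B = 5

A = 15, B = 5


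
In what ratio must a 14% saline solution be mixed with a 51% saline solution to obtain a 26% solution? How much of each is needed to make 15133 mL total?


Let x parts of 14% mix with y parts of 51%.
14x + 51y = 26(x + y)
14x + 51y = 26x + 26y
x(14 - 26) = y(26 - 51)
x/y = (51 - 26)/(26 - 14) = 25/12
Simplify: 25:12
Total parts = 37; one part = 15133/37 = 409.00 mL
14% solution: 25×409.00 = 10225.00 mL
51% solution: 12×409.00 = 4908.00 mL
= ratio 25:12; 10225.00 mL and 4908.00 mL

ratio 25:12; 10225.00 mL and 4908.00 mL


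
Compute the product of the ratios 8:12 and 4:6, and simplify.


Compound ratio = (8×4) : (12×6)
= 32:72
GCD = 8
= 4:9

4:9


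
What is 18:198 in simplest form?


GCD(18, 198) = 18
18/18 : 198/18
= 1:11

1:11


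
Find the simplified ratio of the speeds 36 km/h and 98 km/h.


Ratio = 36:98
GCD = 2
Simplified = 18:49
Time ratio (same distance) = 49:18
Speed ratio = 18:49

18:49


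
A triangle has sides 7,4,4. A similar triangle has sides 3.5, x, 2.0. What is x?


Scale factor = 3.5/7 = 0.5
Missing side = 4 × 0.5
= 2.0

2.0


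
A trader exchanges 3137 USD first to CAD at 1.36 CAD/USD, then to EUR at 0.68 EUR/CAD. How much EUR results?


Step 1: 3137 USD × 1.36 = 4266.32 CAD
Step 2: 4266.32 CAD × 0.68 = 2901.10 EUR
Implied rate USD→EUR = 1.36 × 0.68 = 0.9248
= 2901.10 EUR

2901.10 EUR


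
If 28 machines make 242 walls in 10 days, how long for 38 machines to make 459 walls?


Days ∝ work / workers, so d₂ = d₁ × (m₁/m₂) × (w₂/w₁)
Workers factor (inverse): 28/38 ≈ 0.7368
Work factor (direct): 459/242 ≈ 1.8967
d₂ = 10 × 28/38 × 459/242 = (10 × 28 × 459) / (38 × 242) = 128520/9196
≈ 13.98 days

13.98 days


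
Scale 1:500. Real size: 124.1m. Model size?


Model size = real / scale
= 124.1 / 500
= 0.2482 m

0.2482 m


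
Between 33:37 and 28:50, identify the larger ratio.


33/37 = 0.8919
28/50 = 0.5600
0.8919 > 0.5600, so 33:37 is greater
= 33:37

33:37


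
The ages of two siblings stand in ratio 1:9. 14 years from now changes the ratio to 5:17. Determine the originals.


Let A = 1k, B = 9k.
(1k + 14) / (9k + 14) = 5/17
Cross-multiply: 17(1k + 14) = 5(9k + 14)
17k + 238 = 45k + 70
17k - 45k = 70 - 238
-28k = -168
k = -168/-28 = 6
A = 1×6 = 6, B = 9×6 = 54
= A = 6, B = 54

A = 6, B = 54


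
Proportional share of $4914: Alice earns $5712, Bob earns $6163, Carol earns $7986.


Total income = 5712 + 6163 + 7986 = $19861
Alice: $4914 × 5712/19861 = $1413.26
Bob: $4914 × 6163/19861 = $1524.85
Carol: $4914 × 7986/19861 = $1975.89
= Alice: $1413.26, Bob: $1524.85, Carol: $1975.89

Alice: $1413.26, Bob: $1524.85, Carol: $1975.89


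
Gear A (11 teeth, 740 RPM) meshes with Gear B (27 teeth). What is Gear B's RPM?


Gear ratio = 11:27 = 11:27
RPM_B = RPM_A × (teeth_A / teeth_B)
= 740 × (11/27)
= 301.5 RPM

301.5 RPM


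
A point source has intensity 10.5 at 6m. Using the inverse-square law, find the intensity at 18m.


I₁d₁² = I₂d₂²
I₂ = I₁ × (d₁/d₂)²
= 10.5 × (6/18)²
= 10.5 × 36/324
= 378/324
≈ 1.1667

1.1667


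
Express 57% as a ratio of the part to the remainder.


57% means 57 parts out of 100; remainder = 43
Part : remainder = 57:43
GCD = 1
= 57:43

57:43


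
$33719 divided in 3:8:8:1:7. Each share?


Total parts = 3 + 8 + 8 + 1 + 7 = 27
Part 1: 33719 × 3/27 = 3746.56
Part 2: 33719 × 8/27 = 9990.81
Part 3: 33719 × 8/27 = 9990.81
Part 4: 33719 × 1/27 = 1248.85
Part 5: 33719 × 7/27 = 8741.96
= Part 1: $3746.56, Part 2: $9990.81, Part 3: $9990.81, Part 4: $1248.85, Part 5: $8741.96

Part 1: $3746.56, Part 2: $9990.81, Part 3: $9990.81, Part 4: $1248.85, Part 5: $8741.96


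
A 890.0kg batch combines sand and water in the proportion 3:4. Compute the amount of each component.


Total parts = 3 + 4 = 7
sand: 890.0 × 3/7 = 381.4kg
water: 890.0 × 4/7 = 508.6kg
= 381.4kg and 508.6kg

381.4kg and 508.6kg


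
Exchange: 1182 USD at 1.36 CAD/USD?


Amount × rate = 1182 × 1.36
= 1607.52 CAD

1607.52 CAD


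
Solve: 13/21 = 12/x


Cross multiply: 13 × x = 21 × 12
13x = 252
x = 252 / 13
= 19.38

19.38


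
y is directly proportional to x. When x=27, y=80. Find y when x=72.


Direct proportion: y/x = constant
k = 80/27 ≈ 2.9630
y₂ = k × 72 = 80 × 72 / 27 = 5760/27
≈ 213.33

213.33


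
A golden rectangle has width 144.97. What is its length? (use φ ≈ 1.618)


φ = (1 + √5) / 2 ≈ 1.618
Length = width × φ = 144.97 × 1.618 = 234.56146
≈ 234.56

234.56


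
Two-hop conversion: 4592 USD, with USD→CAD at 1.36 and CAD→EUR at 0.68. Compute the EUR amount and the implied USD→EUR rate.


Step 1: 4592 USD × 1.36 = 6245.12 CAD
Step 2: 6245.12 CAD × 0.68 = 4246.68 EUR
Implied rate USD→EUR = 1.36 × 0.68 = 0.9248
= 4246.68 EUR; implied rate 0.9248 EUR/USD

4246.68 EUR; implied rate 0.9248 EUR/USD


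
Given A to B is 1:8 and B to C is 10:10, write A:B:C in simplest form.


Match B: multiply A:B by 10 → 10:80
Multiply B:C by 8 → 80:80
Combined: 10:80:80
GCD = 10
= 1:8:8

1:8:8


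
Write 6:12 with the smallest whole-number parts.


GCD(6, 12) = 6
6/6 : 12/6
= 1:2

1:2


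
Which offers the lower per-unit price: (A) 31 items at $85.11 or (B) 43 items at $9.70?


Deal A: $85.11/31 = $2.7455/unit
Deal B: $9.70/43 = $0.2256/unit
B is cheaper per unit
= Deal B

Deal B


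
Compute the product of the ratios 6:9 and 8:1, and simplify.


Compound ratio = (6×8) : (9×1)
= 48:9
GCD = 3
= 16:3

16:3


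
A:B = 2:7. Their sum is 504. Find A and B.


Let A = 2k, B = 7k.
2k + 7k = 504
9k = 504 → k = 504/9 = 56
A = 2×56 = 112, B = 7×56 = 392
= A = 112, B = 392

A = 112, B = 392


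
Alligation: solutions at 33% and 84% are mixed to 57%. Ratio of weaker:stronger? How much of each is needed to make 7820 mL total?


Let x parts of 33% mix with y parts of 84%.
33x + 84y = 57(x + y)
33x + 84y = 57x + 57y
x(33 - 57) = y(57 - 84)
x/y = (84 - 57)/(57 - 33) = 27/24
Simplify: 9:8
Total parts = 17; one part = 7820/17 = 460.00 mL
33% solution: 9×460.00 = 4140.00 mL
84% solution: 8×460.00 = 3680.00 mL
= ratio 9:8; 4140.00 mL and 3680.00 mL

ratio 9:8; 4140.00 mL and 3680.00 mL


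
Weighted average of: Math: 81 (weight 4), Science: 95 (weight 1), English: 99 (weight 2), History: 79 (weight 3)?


Numerator = 81×4 + 95×1 + 99×2 + 79×3
= 324 + 95 + 198 + 237
= 854
Total weight = 10
Weighted avg = 854/10
= 85.40

85.40


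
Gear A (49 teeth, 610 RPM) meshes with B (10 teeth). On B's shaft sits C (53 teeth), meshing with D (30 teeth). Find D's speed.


Stage 1: RPM_B = RPM_A × t_A/t_B = 610 × 49/10 = 29890/10 = 2989.00
B and C share a shaft → RPM_C = RPM_B
Stage 2: RPM_D = RPM_C × t_C/t_D = RPM_A × (t_A×t_C)/(t_B×t_D)
Overall ratio = (49×53)/(10×30) = 2597/300
RPM_D = 610 × 2597/300 = 1584170/300
≈ 5280.57 RPM

5280.57 RPM


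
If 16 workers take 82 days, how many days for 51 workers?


Inverse proportion: x × y = constant
k = 16 × 82 = 1312
y₂ = k / 51 = 1312 / 51
= 25.73

25.73


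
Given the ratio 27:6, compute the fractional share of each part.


Total parts = 27 + 6 = 33
First part: 27/33 = 9/11
Second part: 6/33 = 2/11
= 9/11 and 2/11

9/11 and 2/11


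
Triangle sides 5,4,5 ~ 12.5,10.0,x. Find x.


Scale factor = 12.5/5 = 2.5
Missing side = 5 × 2.5
= 12.5

12.5


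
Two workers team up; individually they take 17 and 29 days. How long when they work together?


Rate of A = 1/17 per day
Rate of B = 1/29 per day
Combined rate = 1/17 + 1/29 = 46/493 ≈ 0.0933 per day
Days = 1 / combined rate = 493/46
≈ 10.72 days

10.72 days


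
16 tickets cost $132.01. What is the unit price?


Unit rate = total / quantity
= 132.01 / 16
= $8.25 per unit

$8.25 per unit


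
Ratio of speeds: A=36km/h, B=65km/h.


Ratio = 36:65
GCD = 1
Simplified = 36:65
Time ratio (same distance) = 65:36
Speed ratio = 36:65

36:65


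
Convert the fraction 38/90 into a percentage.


Percentage = (part / whole) × 100
= (38 / 90) × 100
≈ 42.22%

42.22%


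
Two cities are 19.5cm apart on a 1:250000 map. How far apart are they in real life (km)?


Real distance = map distance × scale
= 19.5cm × 250000
= 4875000 cm = 48750.0 m
= 48.750 km

48.750 km


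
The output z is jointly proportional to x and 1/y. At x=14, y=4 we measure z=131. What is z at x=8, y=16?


z = k·x/y
Solve for k using the known point: k = z·y/x = 131×4/14 = 524/14 ≈ 37.4286
Now evaluate at x=8, y=16:
z = k × 8 / 16 = (524 × 8) / (14 × 16) = 4192/224
≈ 18.7143

18.7143


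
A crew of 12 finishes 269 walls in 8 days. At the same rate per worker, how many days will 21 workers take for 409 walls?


Days ∝ work / workers, so d₂ = d₁ × (m₁/m₂) × (w₂/w₁)
Workers factor (inverse): 12/21 ≈ 0.5714
Work factor (direct): 409/269 ≈ 1.5204
d₂ = 8 × 12/21 × 409/269 = (8 × 12 × 409) / (21 × 269) = 39264/5649
≈ 6.95 days

6.95 days


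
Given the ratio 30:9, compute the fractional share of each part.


Total parts = 30 + 9 = 39
First part: 30/39 = 10/13
Second part: 9/39 = 3/13
= 10/13 and 3/13

10/13 and 3/13


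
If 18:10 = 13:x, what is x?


Cross multiply: 18 × x = 10 × 13
18x = 130
x = 130 / 18
= 7.22

7.22


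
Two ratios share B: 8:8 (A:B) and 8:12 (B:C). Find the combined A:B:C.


Match B: multiply A:B by 8 → 64:64
Multiply B:C by 8 → 64:96
Combined: 64:64:96
GCD = 32
= 2:2:3

2:2:3


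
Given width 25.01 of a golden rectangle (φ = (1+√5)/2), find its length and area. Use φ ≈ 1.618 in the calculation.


φ = (1 + √5) / 2 ≈ 1.618
Length = width × φ = 25.01 × 1.618 = 40.46618
≈ 40.47
Area = width × length = 25.01 × 40.46618 = 1012.0591618 ≈ 1012.06
= Length: 40.47, Area: 1012.06

Length: 40.47, Area: 1012.06


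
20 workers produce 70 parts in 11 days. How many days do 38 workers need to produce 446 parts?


Days ∝ work / workers, so d₂ = d₁ × (m₁/m₂) × (w₂/w₁)
Workers factor (inverse): 20/38 ≈ 0.5263
Work factor (direct): 446/70 ≈ 6.3714
d₂ = 11 × 20/38 × 446/70 = (11 × 20 × 446) / (38 × 70) = 98120/2660
≈ 36.89 days

36.89 days


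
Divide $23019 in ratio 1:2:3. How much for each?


Total parts = 1 + 2 + 3 = 6
Part 1: 23019 × 1/6 = 3836.50
Part 2: 23019 × 2/6 = 7673.00
Part 3: 23019 × 3/6 = 11509.50
= Part 1: $3836.50, Part 2: $7673.00, Part 3: $11509.50

Part 1: $3836.50, Part 2: $7673.00, Part 3: $11509.50


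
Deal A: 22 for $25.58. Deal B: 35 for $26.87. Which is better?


Deal A: $25.58/22 = $1.1627/unit
Deal B: $26.87/35 = $0.7677/unit
B is cheaper per unit
= Deal B

Deal B


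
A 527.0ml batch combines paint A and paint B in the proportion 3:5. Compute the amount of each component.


Total parts = 3 + 5 = 8
paint A: 527.0 × 3/8 = 197.6ml
paint B: 527.0 × 5/8 = 329.4ml
= 197.6ml and 329.4ml

197.6ml and 329.4ml


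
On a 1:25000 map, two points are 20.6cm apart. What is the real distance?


Real distance = map distance × scale
= 20.6cm × 25000
= 515000 cm = 5150.0 m
= 5.150 km

5.150 km


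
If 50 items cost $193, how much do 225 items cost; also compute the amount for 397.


Direct proportion: y/x = constant
k = 193/50 = 3.8600
y at x=225: k × 225 = 193 × 225 / 50 = 43425/50 = 868.50
y at x=397: k × 397 = 193 × 397 / 50 = 76621/50 = 1532.42
= 868.50 and 1532.42

868.50 and 1532.42


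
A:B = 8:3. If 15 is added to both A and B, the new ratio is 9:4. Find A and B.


Let A = 8k, B = 3k.
(8k + 15) / (3k + 15) = 9/4
Cross-multiply: 4(8k + 15) = 9(3k + 15)
32k + 60 = 27k + 135
32k - 27k = 135 - 60
5k = 75
k = 75/5 = 15
A = 8×15 = 120, B = 3×15 = 45
= A = 120, B = 45

A = 120, B = 45


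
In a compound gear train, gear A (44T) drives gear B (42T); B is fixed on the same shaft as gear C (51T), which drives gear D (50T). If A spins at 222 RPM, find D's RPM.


Stage 1: RPM_B = RPM_A × t_A/t_B = 222 × 44/42 = 9768/42 ≈ 232.57
B and C share a shaft → RPM_C = RPM_B
Stage 2: RPM_D = RPM_C × t_C/t_D = RPM_A × (t_A×t_C)/(t_B×t_D)
Overall ratio = (44×51)/(42×50) = 2244/2100
RPM_D = 222 × 2244/2100 = 498168/2100
≈ 237.22 RPM

237.22 RPM


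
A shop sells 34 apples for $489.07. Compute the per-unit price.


Unit rate = total / quantity
= 489.07 / 34
= $14.38 per unit

$14.38 per unit


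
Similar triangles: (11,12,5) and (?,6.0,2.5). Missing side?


Scale factor = 6.0/12 = 0.5
Missing side = 11 × 0.5
= 5.5

5.5


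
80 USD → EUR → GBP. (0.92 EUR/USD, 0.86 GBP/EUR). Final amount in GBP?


Step 1: 80 USD × 0.92 = 73.60 EUR
Step 2: 73.60 EUR × 0.86 = 63.30 GBP
Implied rate USD→GBP = 0.92 × 0.86 = 0.7912
= 63.30 GBP

63.30 GBP


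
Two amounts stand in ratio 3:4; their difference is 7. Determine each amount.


Let A = 3k, B = 4k.
4k - 3k = 7
1k = 7 → k = 7/1 = 7
A = 3×7 = 21, B = 4×7 = 28
= A = 21, B = 28

A = 21, B = 28


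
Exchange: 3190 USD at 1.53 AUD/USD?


Amount × rate = 3190 × 1.53
= 4880.70 AUD

4880.70 AUD


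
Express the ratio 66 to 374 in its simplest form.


GCD(66, 374) = 22
66/22 : 374/22
= 3:17

3:17


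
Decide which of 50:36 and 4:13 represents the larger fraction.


50/36 = 1.3889
4/13 = 0.3077
1.3889 > 0.3077, so 50:36 is greater
= 50:36

50:36


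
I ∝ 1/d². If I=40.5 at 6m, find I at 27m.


I₁d₁² = I₂d₂²
I₂ = I₁ × (d₁/d₂)²
= 40.5 × (6/27)²
= 40.5 × 36/729
= 1458/729
= 2.0000

2.0000


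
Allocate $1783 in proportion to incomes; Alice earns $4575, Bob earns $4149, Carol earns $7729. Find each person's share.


Total income = 4575 + 4149 + 7729 = $16453
Alice: $1783 × 4575/16453 = $495.79
Bob: $1783 × 4149/16453 = $449.62
Carol: $1783 × 7729/16453 = $837.59
= Alice: $495.79, Bob: $449.62, Carol: $837.59

Alice: $495.79, Bob: $449.62, Carol: $837.59


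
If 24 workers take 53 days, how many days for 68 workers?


Inverse proportion: x × y = constant
k = 24 × 53 = 1272
y₂ = k / 68 = 1272 / 68
= 18.71

18.71


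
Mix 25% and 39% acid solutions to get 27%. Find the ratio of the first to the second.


Let x parts of 25% mix with y parts of 39%.
25x + 39y = 27(x + y)
25x + 39y = 27x + 27y
x(25 - 27) = y(27 - 39)
x/y = (39 - 27)/(27 - 25) = 12/2
Simplify: 6:1
= 6:1

6:1


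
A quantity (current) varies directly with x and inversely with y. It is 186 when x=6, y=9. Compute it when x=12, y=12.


z = k·x/y
Solve for k using the known point: k = z·y/x = 186×9/6 = 1674/6 = 279.0000
Now evaluate at x=12, y=12:
z = k × 12 / 12 = (1674 × 12) / (6 × 12) = 20088/72
= 279.0000

279.0000


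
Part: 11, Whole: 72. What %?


Percentage = (part / whole) × 100
= (11 / 72) × 100
≈ 15.28%

15.28%


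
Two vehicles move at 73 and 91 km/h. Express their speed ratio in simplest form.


Ratio = 73:91
GCD = 1
Simplified = 73:91
Time ratio (same distance) = 91:73
Speed ratio = 73:91

73:91


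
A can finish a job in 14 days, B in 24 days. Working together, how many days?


Rate of A = 1/14 per day
Rate of B = 1/24 per day
Combined rate = 1/14 + 1/24 = 38/336 ≈ 0.1131 per day
Days = 1 / combined rate = 336/38
≈ 8.84 days

8.84 days


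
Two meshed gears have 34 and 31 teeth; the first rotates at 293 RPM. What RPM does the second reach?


Gear ratio = 34:31 = 34:31
RPM_B = RPM_A × (teeth_A / teeth_B)
= 293 × (34/31)
= 321.4 RPM

321.4 RPM


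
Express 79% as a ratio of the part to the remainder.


79% means 79 parts out of 100; remainder = 21
Part : remainder = 79:21
GCD = 1
= 79:21

79:21


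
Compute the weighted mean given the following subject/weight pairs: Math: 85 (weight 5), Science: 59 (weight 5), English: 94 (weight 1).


Numerator = 85×5 + 59×5 + 94×1
= 425 + 295 + 94
= 814
Total weight = 11
Weighted avg = 814/11
= 74.00

74.00


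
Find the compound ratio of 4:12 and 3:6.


Compound ratio = (4×3) : (12×6)
= 12:72
GCD = 12
= 1:6

1:6


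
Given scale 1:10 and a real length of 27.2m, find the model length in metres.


Model size = real / scale
= 27.2 / 10
= 2.7200 m

2.7200 m


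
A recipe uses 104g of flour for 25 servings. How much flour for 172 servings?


Direct proportion: y/x = constant
k = 104/25 = 4.1600
y₂ = k × 172 = 104 × 172 / 25 = 17888/25
= 715.52

715.52


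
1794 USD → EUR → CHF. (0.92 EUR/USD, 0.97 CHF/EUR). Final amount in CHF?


Step 1: 1794 USD × 0.92 = 1650.48 EUR
Step 2: 1650.48 EUR × 0.97 = 1600.97 CHF
Implied rate USD→CHF = 0.92 × 0.97 = 0.8924
= 1600.97 CHF

1600.97 CHF


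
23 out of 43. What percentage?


Percentage = (part / whole) × 100
= (23 / 43) × 100
≈ 53.49%

53.49%


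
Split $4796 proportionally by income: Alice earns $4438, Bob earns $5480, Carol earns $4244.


Total income = 4438 + 5480 + 4244 = $14162
Alice: $4796 × 4438/14162 = $1502.94
Bob: $4796 × 5480/14162 = $1855.82
Carol: $4796 × 4244/14162 = $1437.24
= Alice: $1502.94, Bob: $1855.82, Carol: $1437.24

Alice: $1502.94, Bob: $1855.82, Carol: $1437.24


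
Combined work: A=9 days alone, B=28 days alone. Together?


Rate of A = 1/9 per day
Rate of B = 1/28 per day
Combined rate = 1/9 + 1/28 = 37/252 ≈ 0.1468 per day
Days = 1 / combined rate = 252/37
≈ 6.81 days

6.81 days


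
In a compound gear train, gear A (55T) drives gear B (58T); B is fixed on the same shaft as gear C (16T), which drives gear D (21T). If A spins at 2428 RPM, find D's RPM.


Stage 1: RPM_B = RPM_A × t_A/t_B = 2428 × 55/58 = 133540/58 ≈ 2302.41
B and C share a shaft → RPM_C = RPM_B
Stage 2: RPM_D = RPM_C × t_C/t_D = RPM_A × (t_A×t_C)/(t_B×t_D)
Overall ratio = (55×16)/(58×21) = 880/1218
RPM_D = 2428 × 880/1218 = 2136640/1218
≈ 1754.22 RPM

1754.22 RPM


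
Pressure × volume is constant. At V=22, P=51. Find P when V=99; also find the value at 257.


Inverse proportion: x × y = constant
k = 22 × 51 = 1122
At x=99: k/99 = 11.33
At x=257: k/257 = 4.37
= 11.33 and 4.37

11.33 and 4.37


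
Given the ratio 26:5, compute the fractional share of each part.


Total parts = 26 + 5 = 31
First part: 26/31 = 26/31
Second part: 5/31 = 5/31
= 26/31 and 5/31

26/31 and 5/31


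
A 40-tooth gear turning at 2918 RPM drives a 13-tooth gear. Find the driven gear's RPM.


Gear ratio = 40:13 = 40:13
RPM_B = RPM_A × (teeth_A / teeth_B)
= 2918 × (40/13)
= 8978.5 RPM

8978.5 RPM


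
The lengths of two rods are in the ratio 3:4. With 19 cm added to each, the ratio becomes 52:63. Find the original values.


Let A = 3k, B = 4k.
(3k + 19) / (4k + 19) = 52/63
Cross-multiply: 63(3k + 19) = 52(4k + 19)
189k + 1197 = 208k + 988
189k - 208k = 988 - 1197
-19k = -209
k = -209/-19 = 11
A = 3×11 = 33, B = 4×11 = 44
= A = 33, B = 44

A = 33, B = 44


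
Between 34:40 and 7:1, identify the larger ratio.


34/40 = 0.8500
7/1 = 7.0000
0.8500 < 7.0000, so 34:40 is less
= 7:1

7:1


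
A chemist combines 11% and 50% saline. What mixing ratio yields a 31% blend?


Let x parts of 11% mix with y parts of 50%.
11x + 50y = 31(x + y)
11x + 50y = 31x + 31y
x(11 - 31) = y(31 - 50)
x/y = (50 - 31)/(31 - 11) = 19/20
Simplify: 19:20
= 19:20

19:20


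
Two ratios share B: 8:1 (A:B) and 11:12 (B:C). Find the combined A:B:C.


Match B: multiply A:B by 11 → 88:11
Multiply B:C by 1 → 11:12
Combined: 88:11:12
GCD = 1
= 88:11:12

88:11:12


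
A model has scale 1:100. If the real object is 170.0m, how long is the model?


Model size = real / scale
= 170.0 / 100
= 1.7000 m

1.7000 m


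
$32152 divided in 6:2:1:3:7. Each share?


Total parts = 6 + 2 + 1 + 3 + 7 = 19
Part 1: 32152 × 6/19 = 10153.26
Part 2: 32152 × 2/19 = 3384.42
Part 3: 32152 × 1/19 = 1692.21
Part 4: 32152 × 3/19 = 5076.63
Part 5: 32152 × 7/19 = 11845.47
= Part 1: $10153.26, Part 2: $3384.42, Part 3: $1692.21, Part 4: $5076.63, Part 5: $11845.47

Part 1: $10153.26, Part 2: $3384.42, Part 3: $1692.21, Part 4: $5076.63, Part 5: $11845.47


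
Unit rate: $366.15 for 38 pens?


Unit rate = total / quantity
= 366.15 / 38
= $9.64 per unit

$9.64 per unit


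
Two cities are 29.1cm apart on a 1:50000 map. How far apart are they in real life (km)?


Real distance = map distance × scale
= 29.1cm × 50000
= 1455000 cm = 14550.0 m
= 14.550 km

14.550 km


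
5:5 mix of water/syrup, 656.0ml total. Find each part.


Total parts = 5 + 5 = 10
water: 656.0 × 5/10 = 328.0ml
syrup: 656.0 × 5/10 = 328.0ml
= 328.0ml and 328.0ml

328.0ml and 328.0ml
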